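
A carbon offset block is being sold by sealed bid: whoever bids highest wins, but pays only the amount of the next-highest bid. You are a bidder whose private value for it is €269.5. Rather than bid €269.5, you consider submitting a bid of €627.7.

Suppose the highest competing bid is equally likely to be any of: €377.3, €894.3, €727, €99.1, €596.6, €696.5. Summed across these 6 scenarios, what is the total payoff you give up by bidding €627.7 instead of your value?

The deviation costs you only when the competing bid falls strictly between €269.5 and €627.7; elsewhere both bids give the same outcome.
€377.3: truthful payoff €0, deviation payoff −€107.8 → loss €107.8.
€894.3: outcomes coincide → loss €0.
€727: outcomes coincide → loss €0.
€99.1: outcomes coincide → loss €0.
€596.6: truthful payoff €0, deviation payoff −€327.1 → loss €327.1.
€696.5: outcomes coincide → loss €0.
Total loss = €107.8 + €327.1 = €434.9.
Because the price is fixed by the runner-up's bid, deviating from your value can only change a good outcome into a bad one — never the reverse.

€434.9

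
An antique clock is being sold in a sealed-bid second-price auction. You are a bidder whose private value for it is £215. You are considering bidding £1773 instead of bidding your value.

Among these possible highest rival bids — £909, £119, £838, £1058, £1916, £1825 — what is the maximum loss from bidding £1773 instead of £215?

£909: truthful gives £0, deviation gives −£694 → loss £694.
£119: same outcome either way → loss £0.
£838: truthful gives £0, deviation gives −£623 → loss £623.
£1058: truthful gives £0, deviation gives −£843 → loss £843.
£1916: same outcome either way → loss £0.
£1825: same outcome either way → loss £0.
Maximum loss: £843.

£843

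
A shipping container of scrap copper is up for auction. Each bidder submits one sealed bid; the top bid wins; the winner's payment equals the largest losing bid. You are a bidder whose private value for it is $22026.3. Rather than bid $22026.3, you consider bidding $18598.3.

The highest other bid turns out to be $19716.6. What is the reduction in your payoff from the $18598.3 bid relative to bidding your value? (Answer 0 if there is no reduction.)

Bidding your value $22026.3: you win (since $22026.3 > $19716.6) and pay $19716.6. Payoff $2309.7.
Bidding $18598.3: you lose. Payoff $0.
The competing bid $19716.6 lies between your shaded bid and your value, so underbidding forfeits an item you could have won at a profitable price.
Loss from deviating = $2309.7 − ($0) = $2309.7.
In a second-price auction your bid sets only whether you win, not what you pay, so bidding your true value is weakly dominant.

$2309.7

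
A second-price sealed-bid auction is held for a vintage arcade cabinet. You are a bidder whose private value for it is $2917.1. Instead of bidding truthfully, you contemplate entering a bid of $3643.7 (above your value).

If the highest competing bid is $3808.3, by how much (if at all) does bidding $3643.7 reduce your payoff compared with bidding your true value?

Bidding your value $2917.1: you lose (since $2917.1 < $3808.3). Payoff $0.
Bidding $3643.7: you lose. Payoff $0.
Difference = $0 − $0 = $0; both bids lead to the same outcome because the competing bid is above both your value and your alternative bid.
Because the price is fixed by the runner-up's bid, deviating from your value can only change a good outcome into a bad one — never the reverse.

$0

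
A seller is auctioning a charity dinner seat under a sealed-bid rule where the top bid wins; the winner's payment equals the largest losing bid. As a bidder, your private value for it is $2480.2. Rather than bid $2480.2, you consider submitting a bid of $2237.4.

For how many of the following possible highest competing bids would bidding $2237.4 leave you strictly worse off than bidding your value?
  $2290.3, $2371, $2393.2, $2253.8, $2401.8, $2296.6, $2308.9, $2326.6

The deviation hurts exactly when the highest competing bid lies strictly between $2237.4 and $2480.2 — underbidding then forfeits a profitable win.
$2290.3: inside the interval → strictly worse (loss $189.9).
$2371: inside the interval → strictly worse (loss $109.2).
$2393.2: inside the interval → strictly worse (loss $87).
$2253.8: inside the interval → strictly worse (loss $226.4).
$2401.8: inside the interval → strictly worse (loss $78.4).
$2296.6: inside the interval → strictly worse (loss $183.6).
$2308.9: inside the interval → strictly worse (loss $171.3).
$2326.6: inside the interval → strictly worse (loss $153.6).
Count: 8.

8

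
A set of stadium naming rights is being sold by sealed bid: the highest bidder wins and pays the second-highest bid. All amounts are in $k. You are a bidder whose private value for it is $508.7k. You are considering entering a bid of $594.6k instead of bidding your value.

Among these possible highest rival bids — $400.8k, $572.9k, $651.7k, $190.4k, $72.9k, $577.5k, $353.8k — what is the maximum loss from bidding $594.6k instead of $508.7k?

$400.8k: same outcome either way → loss $0k.
$572.9k: truthful gives $0k, deviation gives −$64.2k → loss $64.2k.
$651.7k: same outcome either way → loss $0k.
$190.4k: same outcome either way → loss $0k.
$72.9k: same outcome either way → loss $0k.
$577.5k: truthful gives $0k, deviation gives −$68.8k → loss $68.8k.
$353.8k: same outcome either way → loss $0k.
Maximum loss: $68.8k.

$68.8k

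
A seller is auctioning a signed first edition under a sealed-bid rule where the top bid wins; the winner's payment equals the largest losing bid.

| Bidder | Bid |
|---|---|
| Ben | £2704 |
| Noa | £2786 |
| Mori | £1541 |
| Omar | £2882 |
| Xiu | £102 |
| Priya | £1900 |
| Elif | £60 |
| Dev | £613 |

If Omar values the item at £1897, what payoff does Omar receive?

−£889

Highest bid: Omar at £2882, so Omar wins.
Second-highest bid: Noa at £2786 — that is the price the winner pays.
Omar's payoff = value − price = £1897 − £2786 = −£889.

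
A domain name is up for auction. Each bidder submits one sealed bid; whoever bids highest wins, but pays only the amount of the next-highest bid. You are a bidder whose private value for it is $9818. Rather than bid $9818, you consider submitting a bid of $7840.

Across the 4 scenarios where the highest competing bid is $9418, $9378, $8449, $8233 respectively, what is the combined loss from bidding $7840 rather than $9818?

$3794

The deviation costs you only when the competing bid falls strictly between $7840 and $9818; elsewhere both bids give the same outcome.
$9418: truthful payoff $400, deviation payoff $0 → loss $400.
$9378: truthful payoff $440, deviation payoff $0 → loss $440.
$8449: truthful payoff $1369, deviation payoff $0 → loss $1369.
$8233: truthful payoff $1585, deviation payoff $0 → loss $1585.
Total loss = $400 + $440 + $1369 + $1585 = $3794.
Truthful bidding weakly dominates here: raising your bid can only win items priced above your value, and lowering it can only forfeit items priced below.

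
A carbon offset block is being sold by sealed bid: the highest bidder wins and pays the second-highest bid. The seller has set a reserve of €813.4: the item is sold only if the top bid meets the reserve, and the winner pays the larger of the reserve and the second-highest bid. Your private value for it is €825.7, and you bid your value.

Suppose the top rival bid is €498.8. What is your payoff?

€12.3

Your bid €825.7 is the highest and exceeds the reserve.
Price = max(second-highest bid, reserve) = max(€498.8, €813.4) = €813.4.
Payoff = €825.7 − €813.4 = €12.3.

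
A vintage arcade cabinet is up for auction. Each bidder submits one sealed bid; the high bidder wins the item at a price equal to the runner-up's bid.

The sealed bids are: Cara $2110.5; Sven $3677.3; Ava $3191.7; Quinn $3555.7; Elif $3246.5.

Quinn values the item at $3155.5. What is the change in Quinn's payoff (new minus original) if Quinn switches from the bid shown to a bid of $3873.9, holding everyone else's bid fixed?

−$521.8

The highest bid among the other bidders is $3677.3; Quinn's bid doesn't change that.
Original bid $3555.7: Quinn is not highest (top rival bid is $3677.3); payoff $0.
Alternative bid $3873.9: Quinn is highest, pays the top rival bid $3677.3; payoff $3155.5 − $3677.3 = −$521.8.
Change in payoff = −$521.8 − ($0) = −$521.8.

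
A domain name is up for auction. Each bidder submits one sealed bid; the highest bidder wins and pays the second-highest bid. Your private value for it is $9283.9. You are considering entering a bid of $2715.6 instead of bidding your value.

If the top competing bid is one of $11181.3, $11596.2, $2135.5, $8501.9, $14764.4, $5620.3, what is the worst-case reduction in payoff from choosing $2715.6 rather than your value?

$11181.3: same outcome either way → loss $0.
$11596.2: same outcome either way → loss $0.
$2135.5: same outcome either way → loss $0.
$8501.9: truthful gives $782, deviation gives $0 → loss $782.
$14764.4: same outcome either way → loss $0.
$5620.3: truthful gives $3663.6, deviation gives $0 → loss $3663.6.
Maximum loss: $3663.6.

$3663.6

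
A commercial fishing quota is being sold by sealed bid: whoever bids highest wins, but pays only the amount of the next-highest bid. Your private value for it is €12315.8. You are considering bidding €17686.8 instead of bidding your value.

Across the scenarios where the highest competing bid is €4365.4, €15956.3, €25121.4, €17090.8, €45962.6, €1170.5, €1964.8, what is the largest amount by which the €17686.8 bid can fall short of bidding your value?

€4365.4: same outcome either way → loss €0.
€15956.3: truthful gives €0, deviation gives −€3640.5 → loss €3640.5.
€25121.4: same outcome either way → loss €0.
€17090.8: truthful gives €0, deviation gives −€4775 → loss €4775.
€45962.6: same outcome either way → loss €0.
€1170.5: same outcome either way → loss €0.
€1964.8: same outcome either way → loss €0.
Maximum loss: €4775.

€4775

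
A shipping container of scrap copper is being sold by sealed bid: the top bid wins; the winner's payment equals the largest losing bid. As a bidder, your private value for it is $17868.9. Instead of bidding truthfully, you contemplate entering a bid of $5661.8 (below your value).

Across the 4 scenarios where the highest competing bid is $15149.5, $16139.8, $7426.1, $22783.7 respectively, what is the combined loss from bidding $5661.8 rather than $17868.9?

$14891.3

The deviation costs you only when the competing bid falls strictly between $5661.8 and $17868.9; elsewhere both bids give the same outcome.
$15149.5: truthful payoff $2719.4, deviation payoff $0 → loss $2719.4.
$16139.8: truthful payoff $1729.1, deviation payoff $0 → loss $1729.1.
$7426.1: truthful payoff $10442.8, deviation payoff $0 → loss $10442.8.
$22783.7: outcomes coincide → loss $0.
Total loss = $2719.4 + $1729.1 + $10442.8 = $14891.3.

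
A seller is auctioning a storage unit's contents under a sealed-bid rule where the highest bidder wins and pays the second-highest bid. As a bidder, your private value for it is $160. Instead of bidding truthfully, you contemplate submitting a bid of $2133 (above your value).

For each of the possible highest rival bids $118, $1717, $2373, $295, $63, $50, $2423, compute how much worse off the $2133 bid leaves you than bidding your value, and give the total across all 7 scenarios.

The deviation costs you only when the competing bid falls strictly between $160 and $2133; elsewhere both bids give the same outcome.
$118: outcomes coincide → loss $0.
$1717: truthful payoff $0, deviation payoff −$1557 → loss $1557.
$2373: outcomes coincide → loss $0.
$295: truthful payoff $0, deviation payoff −$135 → loss $135.
$63: outcomes coincide → loss $0.
$50: outcomes coincide → loss $0.
$2423: outcomes coincide → loss $0.
Total loss = $1557 + $135 = $1692.

$1692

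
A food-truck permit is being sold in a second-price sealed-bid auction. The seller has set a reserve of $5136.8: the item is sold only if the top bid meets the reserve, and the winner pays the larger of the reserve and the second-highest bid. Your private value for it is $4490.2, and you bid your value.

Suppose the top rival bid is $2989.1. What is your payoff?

Your bid $4490.2 is the highest bid but falls below the reserve $5136.8, so the item goes unsold. Payoff $0.

$0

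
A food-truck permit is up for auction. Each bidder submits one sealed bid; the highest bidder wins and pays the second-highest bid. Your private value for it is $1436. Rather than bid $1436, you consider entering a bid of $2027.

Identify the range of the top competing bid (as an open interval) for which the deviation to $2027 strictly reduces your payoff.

If the competing bid is below $1436, both bids win at the same price — no difference.
If it is above $2027, both bids lose — no difference.
If it lies strictly between $1436 and $2027, bidding your value loses (payoff 0) while bidding $2027 wins at a price above your value (payoff negative).
So the deviation strictly hurts on the open interval ($1436, $2027).

($1436, $2027)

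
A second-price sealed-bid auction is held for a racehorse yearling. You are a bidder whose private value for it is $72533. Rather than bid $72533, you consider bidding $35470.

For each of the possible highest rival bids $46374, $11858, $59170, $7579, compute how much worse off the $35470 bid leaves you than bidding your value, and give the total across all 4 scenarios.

The deviation costs you only when the competing bid falls strictly between $35470 and $72533; elsewhere both bids give the same outcome.
$46374: truthful payoff $26159, deviation payoff $0 → loss $26159.
$11858: outcomes coincide → loss $0.
$59170: truthful payoff $13363, deviation payoff $0 → loss $13363.
$7579: outcomes coincide → loss $0.
Total loss = $26159 + $13363 = $39522.
Because the price is fixed by the runner-up's bid, deviating from your value can only change a good outcome into a bad one — never the reverse.

$39522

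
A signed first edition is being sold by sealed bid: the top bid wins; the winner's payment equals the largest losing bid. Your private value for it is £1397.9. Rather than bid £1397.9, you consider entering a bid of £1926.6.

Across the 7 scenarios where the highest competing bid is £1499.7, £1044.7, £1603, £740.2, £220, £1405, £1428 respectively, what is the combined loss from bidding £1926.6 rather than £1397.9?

£344.1

The deviation costs you only when the competing bid falls strictly between £1397.9 and £1926.6; elsewhere both bids give the same outcome.
£1499.7: truthful payoff £0, deviation payoff −£101.8 → loss £101.8.
£1044.7: outcomes coincide → loss £0.
£1603: truthful payoff £0, deviation payoff −£205.1 → loss £205.1.
£740.2: outcomes coincide → loss £0.
£220: outcomes coincide → loss £0.
£1405: truthful payoff £0, deviation payoff −£7.1 → loss £7.1.
£1428: truthful payoff £0, deviation payoff −£30.1 → loss £30.1.
Total loss = £101.8 + £205.1 + £7.1 + £30.1 = £344.1.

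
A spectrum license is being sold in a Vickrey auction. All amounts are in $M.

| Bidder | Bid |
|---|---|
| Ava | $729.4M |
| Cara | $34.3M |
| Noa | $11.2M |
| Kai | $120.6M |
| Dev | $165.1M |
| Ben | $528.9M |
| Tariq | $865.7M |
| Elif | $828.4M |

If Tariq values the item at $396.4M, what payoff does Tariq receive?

−$432M

Highest bid: Tariq at $865.7M, so Tariq wins.
Second-highest bid: Elif at $828.4M — that is the price the winner pays.
Tariq's payoff = value − price = $396.4M − $828.4M = −$432M.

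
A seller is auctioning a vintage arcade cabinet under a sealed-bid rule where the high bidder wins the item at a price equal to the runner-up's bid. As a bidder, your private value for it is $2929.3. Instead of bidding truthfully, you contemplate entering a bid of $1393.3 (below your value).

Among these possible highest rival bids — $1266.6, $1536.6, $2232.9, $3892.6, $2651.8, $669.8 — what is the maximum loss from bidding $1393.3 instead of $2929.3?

$1392.7

$1266.6: same outcome either way → loss $0.
$1536.6: truthful gives $1392.7, deviation gives $0 → loss $1392.7.
$2232.9: truthful gives $696.4, deviation gives $0 → loss $696.4.
$3892.6: same outcome either way → loss $0.
$2651.8: truthful gives $277.5, deviation gives $0 → loss $277.5.
$669.8: same outcome either way → loss $0.
Maximum loss: $1392.7.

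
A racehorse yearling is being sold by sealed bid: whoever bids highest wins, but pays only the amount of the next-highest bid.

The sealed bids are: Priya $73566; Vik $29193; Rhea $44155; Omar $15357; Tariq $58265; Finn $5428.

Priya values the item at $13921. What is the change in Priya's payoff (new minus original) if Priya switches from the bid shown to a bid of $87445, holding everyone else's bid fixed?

$0

The highest bid among the other bidders is $58265; Priya's bid doesn't change that.
Original bid $73566: Priya is highest, pays the top rival bid $58265; payoff $13921 − $58265 = −$44344.
Alternative bid $87445: Priya is highest, pays the top rival bid $58265; payoff $13921 − $58265 = −$44344.
Change in payoff = −$44344 − (−$44344) = $0.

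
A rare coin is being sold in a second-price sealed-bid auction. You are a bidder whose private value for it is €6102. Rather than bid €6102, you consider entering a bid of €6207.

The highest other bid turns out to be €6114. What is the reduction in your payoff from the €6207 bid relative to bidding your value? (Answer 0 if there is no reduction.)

€12

Bidding your value €6102: you lose (since €6102 < €6114). Payoff €0.
Bidding €6207: you win and pay €6114. Payoff €6102 − €6114 = −€12.
The competing bid €6114 lies between your value and your inflated bid, so overbidding wins an item priced above your value.
Loss from deviating = €0 − (−€12) = €12.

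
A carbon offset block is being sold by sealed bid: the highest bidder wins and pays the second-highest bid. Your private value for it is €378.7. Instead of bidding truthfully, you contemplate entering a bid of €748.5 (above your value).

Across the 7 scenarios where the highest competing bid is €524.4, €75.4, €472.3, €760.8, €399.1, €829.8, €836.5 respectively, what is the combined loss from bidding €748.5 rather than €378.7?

The deviation costs you only when the competing bid falls strictly between €378.7 and €748.5; elsewhere both bids give the same outcome.
€524.4: truthful payoff €0, deviation payoff −€145.7 → loss €145.7.
€75.4: outcomes coincide → loss €0.
€472.3: truthful payoff €0, deviation payoff −€93.6 → loss €93.6.
€760.8: outcomes coincide → loss €0.
€399.1: truthful payoff €0, deviation payoff −€20.4 → loss €20.4.
€829.8: outcomes coincide → loss €0.
€836.5: outcomes coincide → loss €0.
Total loss = €145.7 + €93.6 + €20.4 = €259.7.
Truthful bidding weakly dominates here: raising your bid can only win items priced above your value, and lowering it can only forfeit items priced below.

€259.7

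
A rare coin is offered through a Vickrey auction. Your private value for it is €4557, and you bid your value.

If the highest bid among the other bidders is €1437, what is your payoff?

Your bid €4557 exceeds the highest competing bid €1437, so you win.
In a second-price auction the winner pays the second-highest bid, €1437.
Payoff = value − price = €4557 − €1437 = €3120.

€3120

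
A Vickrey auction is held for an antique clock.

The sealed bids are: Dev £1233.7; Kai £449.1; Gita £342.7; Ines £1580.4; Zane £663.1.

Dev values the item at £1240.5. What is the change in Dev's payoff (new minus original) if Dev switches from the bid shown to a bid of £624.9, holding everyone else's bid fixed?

£0

The highest bid among the other bidders is £1580.4; Dev's bid doesn't change that.
Original bid £1233.7: Dev is not highest (top rival bid is £1580.4); payoff £0.
Alternative bid £624.9: Dev is not highest (top rival bid is £1580.4); payoff £0.
Change in payoff = £0 − (£0) = £0.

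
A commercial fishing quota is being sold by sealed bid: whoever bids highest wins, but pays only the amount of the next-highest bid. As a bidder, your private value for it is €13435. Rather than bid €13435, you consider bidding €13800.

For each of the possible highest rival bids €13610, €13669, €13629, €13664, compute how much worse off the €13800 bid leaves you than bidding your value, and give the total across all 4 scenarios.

€832

The deviation costs you only when the competing bid falls strictly between €13435 and €13800; elsewhere both bids give the same outcome.
€13610: truthful payoff €0, deviation payoff −€175 → loss €175.
€13669: truthful payoff €0, deviation payoff −€234 → loss €234.
€13629: truthful payoff €0, deviation payoff −€194 → loss €194.
€13664: truthful payoff €0, deviation payoff −€229 → loss €229.
Total loss = €175 + €234 + €194 + €229 = €832.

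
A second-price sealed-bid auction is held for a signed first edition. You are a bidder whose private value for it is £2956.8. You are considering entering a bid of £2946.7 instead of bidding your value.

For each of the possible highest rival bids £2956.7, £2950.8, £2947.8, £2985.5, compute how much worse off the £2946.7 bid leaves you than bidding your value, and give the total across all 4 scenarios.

The deviation costs you only when the competing bid falls strictly between £2946.7 and £2956.8; elsewhere both bids give the same outcome.
£2956.7: truthful payoff £0.1, deviation payoff £0 → loss £0.1.
£2950.8: truthful payoff £6, deviation payoff £0 → loss £6.
£2947.8: truthful payoff £9, deviation payoff £0 → loss £9.
£2985.5: outcomes coincide → loss £0.
Total loss = £0.1 + £6 + £9 = £15.1.

£15.1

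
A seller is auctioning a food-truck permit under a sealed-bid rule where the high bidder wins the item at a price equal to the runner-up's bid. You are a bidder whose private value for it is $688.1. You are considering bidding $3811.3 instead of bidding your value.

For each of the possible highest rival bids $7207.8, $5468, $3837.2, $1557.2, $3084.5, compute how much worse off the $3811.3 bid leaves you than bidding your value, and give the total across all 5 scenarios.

The deviation costs you only when the competing bid falls strictly between $688.1 and $3811.3; elsewhere both bids give the same outcome.
$7207.8: outcomes coincide → loss $0.
$5468: outcomes coincide → loss $0.
$3837.2: outcomes coincide → loss $0.
$1557.2: truthful payoff $0, deviation payoff −$869.1 → loss $869.1.
$3084.5: truthful payoff $0, deviation payoff −$2396.4 → loss $2396.4.
Total loss = $869.1 + $2396.4 = $3265.5.

$3265.5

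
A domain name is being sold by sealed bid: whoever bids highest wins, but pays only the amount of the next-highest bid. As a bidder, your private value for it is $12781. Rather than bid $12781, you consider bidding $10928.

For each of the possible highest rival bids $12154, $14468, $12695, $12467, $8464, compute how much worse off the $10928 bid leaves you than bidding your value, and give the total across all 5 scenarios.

$1027

The deviation costs you only when the competing bid falls strictly between $10928 and $12781; elsewhere both bids give the same outcome.
$12154: truthful payoff $627, deviation payoff $0 → loss $627.
$14468: outcomes coincide → loss $0.
$12695: truthful payoff $86, deviation payoff $0 → loss $86.
$12467: truthful payoff $314, deviation payoff $0 → loss $314.
$8464: outcomes coincide → loss $0.
Total loss = $627 + $86 + $314 = $1027.
Truthful bidding weakly dominates here: raising your bid can only win items priced above your value, and lowering it can only forfeit items priced below.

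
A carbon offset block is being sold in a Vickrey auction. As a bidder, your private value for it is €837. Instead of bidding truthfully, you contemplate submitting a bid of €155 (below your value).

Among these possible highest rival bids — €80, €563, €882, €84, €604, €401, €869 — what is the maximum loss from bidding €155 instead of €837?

€436

€80: same outcome either way → loss €0.
€563: truthful gives €274, deviation gives €0 → loss €274.
€882: same outcome either way → loss €0.
€84: same outcome either way → loss €0.
€604: truthful gives €233, deviation gives €0 → loss €233.
€401: truthful gives €436, deviation gives €0 → loss €436.
€869: same outcome either way → loss €0.
Maximum loss: €436.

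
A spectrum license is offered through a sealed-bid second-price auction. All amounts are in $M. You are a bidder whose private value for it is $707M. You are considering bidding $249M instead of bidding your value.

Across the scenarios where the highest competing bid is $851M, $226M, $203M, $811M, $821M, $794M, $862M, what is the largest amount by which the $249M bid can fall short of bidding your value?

$851M: same outcome either way → loss $0M.
$226M: same outcome either way → loss $0M.
$203M: same outcome either way → loss $0M.
$811M: same outcome either way → loss $0M.
$821M: same outcome either way → loss $0M.
$794M: same outcome either way → loss $0M.
$862M: same outcome either way → loss $0M.
Maximum loss: $0M.

$0M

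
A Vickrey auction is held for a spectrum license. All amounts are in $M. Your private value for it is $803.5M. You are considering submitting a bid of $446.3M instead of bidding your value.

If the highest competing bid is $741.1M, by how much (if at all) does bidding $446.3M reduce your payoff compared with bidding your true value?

$62.4M

Bidding your value $803.5M: you win (since $803.5M > $741.1M) and pay $741.1M. Payoff $62.4M.
Bidding $446.3M: you lose. Payoff $0M.
The competing bid $741.1M lies between your shaded bid and your value, so underbidding forfeits an item you could have won at a profitable price.
Loss from deviating = $62.4M − ($0M) = $62.4M.
In a second-price auction your bid sets only whether you win, not what you pay, so bidding your true value is weakly dominant.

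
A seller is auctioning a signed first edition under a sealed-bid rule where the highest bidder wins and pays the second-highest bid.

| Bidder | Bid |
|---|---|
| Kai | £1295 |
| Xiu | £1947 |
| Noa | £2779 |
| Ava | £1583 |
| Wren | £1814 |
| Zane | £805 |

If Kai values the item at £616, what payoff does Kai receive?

£0

Highest bid: Noa at £2779, so Noa wins.
Second-highest bid: Xiu at £1947 — that is the price the winner pays.
Kai did not win, so Kai pays nothing and receives nothing: payoff £0.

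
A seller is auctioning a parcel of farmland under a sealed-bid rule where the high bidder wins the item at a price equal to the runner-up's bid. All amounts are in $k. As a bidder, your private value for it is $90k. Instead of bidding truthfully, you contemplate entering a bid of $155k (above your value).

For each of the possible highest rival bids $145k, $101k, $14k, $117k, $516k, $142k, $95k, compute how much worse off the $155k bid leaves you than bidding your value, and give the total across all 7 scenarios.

$150k

The deviation costs you only when the competing bid falls strictly between $90k and $155k; elsewhere both bids give the same outcome.
$145k: truthful payoff $0k, deviation payoff −$55k → loss $55k.
$101k: truthful payoff $0k, deviation payoff −$11k → loss $11k.
$14k: outcomes coincide → loss $0k.
$117k: truthful payoff $0k, deviation payoff −$27k → loss $27k.
$516k: outcomes coincide → loss $0k.
$142k: truthful payoff $0k, deviation payoff −$52k → loss $52k.
$95k: truthful payoff $0k, deviation payoff −$5k → loss $5k.
Total loss = $55k + $11k + $27k + $52k + $5k = $150k.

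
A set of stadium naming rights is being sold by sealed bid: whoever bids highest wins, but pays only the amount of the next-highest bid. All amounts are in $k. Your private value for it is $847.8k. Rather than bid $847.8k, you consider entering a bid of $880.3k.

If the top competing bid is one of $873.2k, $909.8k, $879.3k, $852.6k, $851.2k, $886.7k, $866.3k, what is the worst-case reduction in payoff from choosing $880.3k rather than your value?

$31.5k

$873.2k: truthful gives $0k, deviation gives −$25.4k → loss $25.4k.
$909.8k: same outcome either way → loss $0k.
$879.3k: truthful gives $0k, deviation gives −$31.5k → loss $31.5k.
$852.6k: truthful gives $0k, deviation gives −$4.8k → loss $4.8k.
$851.2k: truthful gives $0k, deviation gives −$3.4k → loss $3.4k.
$886.7k: same outcome either way → loss $0k.
$866.3k: truthful gives $0k, deviation gives −$18.5k → loss $18.5k.
Maximum loss: $31.5k.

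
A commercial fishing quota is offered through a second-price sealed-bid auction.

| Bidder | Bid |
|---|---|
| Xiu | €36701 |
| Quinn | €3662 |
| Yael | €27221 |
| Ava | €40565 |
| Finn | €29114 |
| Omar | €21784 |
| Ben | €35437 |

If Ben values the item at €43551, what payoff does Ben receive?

Highest bid: Ava at €40565, so Ava wins.
Second-highest bid: Xiu at €36701 — that is the price the winner pays.
Ben did not win, so Ben pays nothing and receives nothing: payoff €0.

€0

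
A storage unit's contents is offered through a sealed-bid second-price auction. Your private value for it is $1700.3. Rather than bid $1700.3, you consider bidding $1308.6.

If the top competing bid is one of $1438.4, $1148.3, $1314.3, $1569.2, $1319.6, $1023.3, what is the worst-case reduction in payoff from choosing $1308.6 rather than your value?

$386

$1438.4: truthful gives $261.9, deviation gives $0 → loss $261.9.
$1148.3: same outcome either way → loss $0.
$1314.3: truthful gives $386, deviation gives $0 → loss $386.
$1569.2: truthful gives $131.1, deviation gives $0 → loss $131.1.
$1319.6: truthful gives $380.7, deviation gives $0 → loss $380.7.
$1023.3: same outcome either way → loss $0.
Maximum loss: $386.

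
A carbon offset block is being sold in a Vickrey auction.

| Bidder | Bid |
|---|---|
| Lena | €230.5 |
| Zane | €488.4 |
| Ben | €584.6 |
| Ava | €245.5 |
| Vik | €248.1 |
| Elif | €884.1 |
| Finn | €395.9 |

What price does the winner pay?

€584.6

Highest bid: Elif at €884.1, so Elif wins.
Second-highest bid: Ben at €584.6 — that is the price the winner pays.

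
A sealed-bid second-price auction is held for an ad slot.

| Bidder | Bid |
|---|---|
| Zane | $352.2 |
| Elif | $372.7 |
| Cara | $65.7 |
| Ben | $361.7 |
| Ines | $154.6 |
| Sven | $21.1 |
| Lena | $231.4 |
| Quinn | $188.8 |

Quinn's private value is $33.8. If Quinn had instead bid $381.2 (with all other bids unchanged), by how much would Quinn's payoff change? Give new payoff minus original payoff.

The highest bid among the other bidders is $372.7; Quinn's bid doesn't change that.
Original bid $188.8: Quinn is not highest (top rival bid is $372.7); payoff $0.
Alternative bid $381.2: Quinn is highest, pays the top rival bid $372.7; payoff $33.8 − $372.7 = −$338.9.
Change in payoff = −$338.9 − ($0) = −$338.9.

−$338.9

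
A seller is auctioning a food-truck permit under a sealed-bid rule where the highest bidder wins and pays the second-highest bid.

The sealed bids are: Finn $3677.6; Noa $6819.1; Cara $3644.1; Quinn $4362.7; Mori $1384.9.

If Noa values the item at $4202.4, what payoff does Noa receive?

−$160.3

Highest bid: Noa at $6819.1, so Noa wins.
Second-highest bid: Quinn at $4362.7 — that is the price the winner pays.
Noa's payoff = value − price = $4202.4 − $4362.7 = −$160.3.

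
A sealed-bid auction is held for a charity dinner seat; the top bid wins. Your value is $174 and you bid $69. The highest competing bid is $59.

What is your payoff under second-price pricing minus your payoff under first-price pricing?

$10

You have the highest bid, so you win under either rule.
Second-price: pay $59 → payoff $115.
First-price: pay your own bid $69 → payoff $105.
Difference = $115 − ($105) = $10.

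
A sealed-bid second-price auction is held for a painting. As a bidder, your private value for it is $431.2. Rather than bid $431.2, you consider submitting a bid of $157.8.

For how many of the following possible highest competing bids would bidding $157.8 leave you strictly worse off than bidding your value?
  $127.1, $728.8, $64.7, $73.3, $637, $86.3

The deviation hurts exactly when the highest competing bid lies strictly between $157.8 and $431.2 — underbidding then forfeits a profitable win.
$127.1: below both → same outcome either way.
$728.8: above both → same outcome either way.
$64.7: below both → same outcome either way.
$73.3: below both → same outcome either way.
$637: above both → same outcome either way.
$86.3: below both → same outcome either way.
Count: 0.

0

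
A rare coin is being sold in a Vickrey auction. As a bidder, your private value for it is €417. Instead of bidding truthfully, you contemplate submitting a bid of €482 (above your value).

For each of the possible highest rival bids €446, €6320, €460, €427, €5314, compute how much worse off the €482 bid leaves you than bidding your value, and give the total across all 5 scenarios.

The deviation costs you only when the competing bid falls strictly between €417 and €482; elsewhere both bids give the same outcome.
€446: truthful payoff €0, deviation payoff −€29 → loss €29.
€6320: outcomes coincide → loss €0.
€460: truthful payoff €0, deviation payoff −€43 → loss €43.
€427: truthful payoff €0, deviation payoff −€10 → loss €10.
€5314: outcomes coincide → loss €0.
Total loss = €29 + €43 + €10 = €82.
Because the price is fixed by the runner-up's bid, deviating from your value can only change a good outcome into a bad one — never the reverse.

€82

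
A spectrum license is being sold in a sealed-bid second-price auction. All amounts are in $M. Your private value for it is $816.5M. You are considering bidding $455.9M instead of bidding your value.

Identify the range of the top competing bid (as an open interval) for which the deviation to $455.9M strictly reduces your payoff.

If the competing bid is below $455.9M, both bids win at the same price — no difference.
If it is above $816.5M, both bids lose — no difference.
If it lies strictly between $455.9M and $816.5M, bidding your value wins at a price below your value (positive payoff) while bidding $455.9M loses (payoff 0).
So the deviation strictly hurts on the open interval ($455.9M, $816.5M).
In a second-price auction your bid sets only whether you win, not what you pay, so bidding your true value is weakly dominant.

($455.9M, $816.5M)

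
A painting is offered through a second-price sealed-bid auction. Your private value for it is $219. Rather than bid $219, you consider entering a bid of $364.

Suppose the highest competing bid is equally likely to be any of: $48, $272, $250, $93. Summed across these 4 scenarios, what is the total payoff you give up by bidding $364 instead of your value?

The deviation costs you only when the competing bid falls strictly between $219 and $364; elsewhere both bids give the same outcome.
$48: outcomes coincide → loss $0.
$272: truthful payoff $0, deviation payoff −$53 → loss $53.
$250: truthful payoff $0, deviation payoff −$31 → loss $31.
$93: outcomes coincide → loss $0.
Total loss = $53 + $31 = $84.
Because the price is fixed by the runner-up's bid, deviating from your value can only change a good outcome into a bad one — never the reverse.

$84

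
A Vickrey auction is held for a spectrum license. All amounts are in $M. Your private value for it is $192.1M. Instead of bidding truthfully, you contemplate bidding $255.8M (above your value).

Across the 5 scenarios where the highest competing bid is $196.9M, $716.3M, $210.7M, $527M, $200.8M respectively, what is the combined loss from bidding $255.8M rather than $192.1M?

$32.1M

The deviation costs you only when the competing bid falls strictly between $192.1M and $255.8M; elsewhere both bids give the same outcome.
$196.9M: truthful payoff $0M, deviation payoff −$4.8M → loss $4.8M.
$716.3M: outcomes coincide → loss $0M.
$210.7M: truthful payoff $0M, deviation payoff −$18.6M → loss $18.6M.
$527M: outcomes coincide → loss $0M.
$200.8M: truthful payoff $0M, deviation payoff −$8.7M → loss $8.7M.
Total loss = $4.8M + $18.6M + $8.7M = $32.1M.
Truthful bidding weakly dominates here: raising your bid can only win items priced above your value, and lowering it can only forfeit items priced below.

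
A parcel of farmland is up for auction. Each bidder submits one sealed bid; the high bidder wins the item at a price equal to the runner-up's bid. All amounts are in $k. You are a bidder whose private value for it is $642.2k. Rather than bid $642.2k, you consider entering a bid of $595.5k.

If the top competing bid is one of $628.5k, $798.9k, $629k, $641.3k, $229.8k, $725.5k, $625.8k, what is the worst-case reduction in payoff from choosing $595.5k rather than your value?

$628.5k: truthful gives $13.7k, deviation gives $0k → loss $13.7k.
$798.9k: same outcome either way → loss $0k.
$629k: truthful gives $13.2k, deviation gives $0k → loss $13.2k.
$641.3k: truthful gives $0.9k, deviation gives $0k → loss $0.9k.
$229.8k: same outcome either way → loss $0k.
$725.5k: same outcome either way → loss $0k.
$625.8k: truthful gives $16.4k, deviation gives $0k → loss $16.4k.
Maximum loss: $16.4k.

$16.4k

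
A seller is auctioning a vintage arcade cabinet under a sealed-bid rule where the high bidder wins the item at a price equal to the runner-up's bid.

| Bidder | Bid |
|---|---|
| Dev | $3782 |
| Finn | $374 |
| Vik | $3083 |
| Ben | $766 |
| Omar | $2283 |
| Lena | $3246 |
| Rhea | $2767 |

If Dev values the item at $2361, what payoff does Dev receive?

Highest bid: Dev at $3782, so Dev wins.
Second-highest bid: Lena at $3246 — that is the price the winner pays.
Dev's payoff = value − price = $2361 − $3246 = −$885.

−$885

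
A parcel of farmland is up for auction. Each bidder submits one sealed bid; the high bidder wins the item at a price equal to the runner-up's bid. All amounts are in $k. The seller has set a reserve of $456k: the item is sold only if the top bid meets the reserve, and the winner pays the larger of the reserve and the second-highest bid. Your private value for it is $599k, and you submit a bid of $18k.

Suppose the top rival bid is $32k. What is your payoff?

Your bid $18k is below the highest competing bid $32k, so you lose. Payoff $0k.

$0k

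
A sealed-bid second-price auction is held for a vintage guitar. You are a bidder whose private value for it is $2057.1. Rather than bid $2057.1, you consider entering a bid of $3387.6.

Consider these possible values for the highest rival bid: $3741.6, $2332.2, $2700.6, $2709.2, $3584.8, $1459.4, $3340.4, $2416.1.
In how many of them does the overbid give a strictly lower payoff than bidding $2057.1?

5

The deviation hurts exactly when the highest competing bid lies strictly between $2057.1 and $3387.6 — overbidding then wins at a price above your value.
$3741.6: above both → same outcome either way.
$2332.2: inside the interval → strictly worse (loss $275.1).
$2700.6: inside the interval → strictly worse (loss $643.5).
$2709.2: inside the interval → strictly worse (loss $652.1).
$3584.8: above both → same outcome either way.
$1459.4: below both → same outcome either way.
$3340.4: inside the interval → strictly worse (loss $1283.3).
$2416.1: inside the interval → strictly worse (loss $359).
Count: 5.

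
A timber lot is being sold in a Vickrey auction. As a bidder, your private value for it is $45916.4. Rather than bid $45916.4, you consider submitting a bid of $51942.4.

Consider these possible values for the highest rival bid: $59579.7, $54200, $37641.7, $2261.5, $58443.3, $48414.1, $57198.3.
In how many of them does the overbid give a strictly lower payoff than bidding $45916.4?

The deviation hurts exactly when the highest competing bid lies strictly between $45916.4 and $51942.4 — overbidding then wins at a price above your value.
$59579.7: above both → same outcome either way.
$54200: above both → same outcome either way.
$37641.7: below both → same outcome either way.
$2261.5: below both → same outcome either way.
$58443.3: above both → same outcome either way.
$48414.1: inside the interval → strictly worse (loss $2497.7).
$57198.3: above both → same outcome either way.
Count: 1.

1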